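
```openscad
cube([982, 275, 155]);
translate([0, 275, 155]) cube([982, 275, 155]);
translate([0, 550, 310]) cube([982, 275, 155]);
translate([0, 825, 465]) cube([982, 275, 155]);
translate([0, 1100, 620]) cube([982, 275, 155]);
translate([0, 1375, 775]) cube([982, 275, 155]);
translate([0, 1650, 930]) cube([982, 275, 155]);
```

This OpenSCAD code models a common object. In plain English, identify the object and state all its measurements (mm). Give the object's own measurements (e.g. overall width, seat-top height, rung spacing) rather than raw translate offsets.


A straight staircase of 7 solid steps. Each step is 982 mm wide (x), 275 mm deep (y, the going) and 155 mm tall (the rise). The first step rests on the floor; each subsequent step sits one going further in +y and one rise higher in +z, directly behind and above the previous step with no overlap.


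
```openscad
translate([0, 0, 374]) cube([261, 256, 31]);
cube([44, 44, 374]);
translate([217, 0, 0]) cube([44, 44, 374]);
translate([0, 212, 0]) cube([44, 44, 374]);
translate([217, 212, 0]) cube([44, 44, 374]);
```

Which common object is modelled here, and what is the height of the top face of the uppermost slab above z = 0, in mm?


A stool. The seat height is 405 mm.

A 261×256×31 slab at z = 374 on four corner posts — a stool. The seat top is 374 + 31 = 405 mm.


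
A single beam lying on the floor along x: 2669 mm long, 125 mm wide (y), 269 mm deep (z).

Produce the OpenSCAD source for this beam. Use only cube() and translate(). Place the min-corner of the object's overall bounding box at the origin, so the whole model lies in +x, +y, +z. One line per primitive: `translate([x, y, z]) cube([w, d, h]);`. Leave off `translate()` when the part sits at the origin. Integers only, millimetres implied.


cube([2669, 125, 269]);


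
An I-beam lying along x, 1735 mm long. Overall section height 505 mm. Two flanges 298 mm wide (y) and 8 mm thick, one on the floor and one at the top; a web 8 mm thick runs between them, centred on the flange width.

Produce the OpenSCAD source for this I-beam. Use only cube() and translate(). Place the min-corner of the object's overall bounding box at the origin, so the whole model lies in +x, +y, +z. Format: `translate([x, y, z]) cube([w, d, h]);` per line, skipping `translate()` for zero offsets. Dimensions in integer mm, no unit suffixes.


cube([1735, 298, 8]);
translate([0, 145, 8]) cube([1735, 8, 489]);
translate([0, 0, 497]) cube([1735, 298, 8]);


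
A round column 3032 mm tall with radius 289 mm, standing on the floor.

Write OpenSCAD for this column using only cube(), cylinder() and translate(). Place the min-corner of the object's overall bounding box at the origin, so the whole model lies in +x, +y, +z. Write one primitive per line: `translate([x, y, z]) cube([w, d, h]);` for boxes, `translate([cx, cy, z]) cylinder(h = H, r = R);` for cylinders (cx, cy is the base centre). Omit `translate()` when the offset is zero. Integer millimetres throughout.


translate([289, 289, 0]) cylinder(h = 3032, r = 289);


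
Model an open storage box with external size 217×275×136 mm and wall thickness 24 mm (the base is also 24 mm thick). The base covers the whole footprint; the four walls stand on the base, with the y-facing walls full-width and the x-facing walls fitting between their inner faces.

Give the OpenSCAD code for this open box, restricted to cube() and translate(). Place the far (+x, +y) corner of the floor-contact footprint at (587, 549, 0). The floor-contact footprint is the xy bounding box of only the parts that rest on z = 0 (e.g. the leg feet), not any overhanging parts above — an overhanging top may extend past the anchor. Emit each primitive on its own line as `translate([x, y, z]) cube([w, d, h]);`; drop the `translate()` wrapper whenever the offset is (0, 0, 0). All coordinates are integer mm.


translate([370, 274, 0]) cube([217, 275, 24]);
translate([370, 274, 24]) cube([217, 24, 112]);
translate([370, 525, 24]) cube([217, 24, 112]);
translate([370, 298, 24]) cube([24, 227, 112]);
translate([563, 298, 24]) cube([24, 227, 112]);


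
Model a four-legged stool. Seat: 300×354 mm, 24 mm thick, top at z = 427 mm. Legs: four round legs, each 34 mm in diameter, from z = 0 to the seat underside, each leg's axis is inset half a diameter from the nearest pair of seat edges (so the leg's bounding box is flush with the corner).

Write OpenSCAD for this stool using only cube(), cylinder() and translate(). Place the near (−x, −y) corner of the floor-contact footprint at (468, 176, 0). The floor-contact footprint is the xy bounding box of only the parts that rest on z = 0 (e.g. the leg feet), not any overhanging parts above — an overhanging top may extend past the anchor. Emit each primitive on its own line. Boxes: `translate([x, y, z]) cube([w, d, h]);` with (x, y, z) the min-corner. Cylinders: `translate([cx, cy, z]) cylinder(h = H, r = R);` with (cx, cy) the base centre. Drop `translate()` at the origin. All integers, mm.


// leg_h = 427 - 24 = 403
translate([468, 176, 403]) cube([300, 354, 24]);
translate([485, 193, 0]) cylinder(h = 403, r = 17);
translate([751, 193, 0]) cylinder(h = 403, r = 17);
translate([485, 513, 0]) cylinder(h = 403, r = 17);
translate([751, 513, 0]) cylinder(h = 403, r = 17);


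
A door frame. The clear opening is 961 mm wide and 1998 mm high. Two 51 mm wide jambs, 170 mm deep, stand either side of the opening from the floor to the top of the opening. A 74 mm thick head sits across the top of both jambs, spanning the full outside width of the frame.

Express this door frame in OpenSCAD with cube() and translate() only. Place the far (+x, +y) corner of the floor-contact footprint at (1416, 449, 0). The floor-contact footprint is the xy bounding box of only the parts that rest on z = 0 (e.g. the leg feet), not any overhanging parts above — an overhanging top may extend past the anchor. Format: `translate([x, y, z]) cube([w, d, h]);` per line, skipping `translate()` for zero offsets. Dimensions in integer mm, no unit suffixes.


translate([353, 279, 0]) cube([51, 170, 1998]);
translate([1365, 279, 0]) cube([51, 170, 1998]);
translate([353, 279, 1998]) cube([1063, 170, 74]);


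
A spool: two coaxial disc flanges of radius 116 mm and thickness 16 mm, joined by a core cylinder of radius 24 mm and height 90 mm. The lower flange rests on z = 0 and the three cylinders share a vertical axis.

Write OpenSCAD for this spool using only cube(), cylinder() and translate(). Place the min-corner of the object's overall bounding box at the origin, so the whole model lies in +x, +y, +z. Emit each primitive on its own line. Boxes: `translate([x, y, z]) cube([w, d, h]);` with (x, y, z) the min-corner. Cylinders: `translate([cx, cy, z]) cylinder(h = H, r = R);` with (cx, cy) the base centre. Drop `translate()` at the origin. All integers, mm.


translate([116, 116, 0]) cylinder(h = 16, r = 116);
translate([116, 116, 16]) cylinder(h = 90, r = 24);
translate([116, 116, 106]) cylinder(h = 16, r = 116);


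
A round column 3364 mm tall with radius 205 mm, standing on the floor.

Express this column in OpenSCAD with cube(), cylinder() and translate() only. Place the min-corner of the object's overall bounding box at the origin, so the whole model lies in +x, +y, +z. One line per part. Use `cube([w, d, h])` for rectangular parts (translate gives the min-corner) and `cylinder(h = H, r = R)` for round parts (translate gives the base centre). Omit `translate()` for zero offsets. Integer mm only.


translate([205, 205, 0]) cylinder(h = 3364, r = 205);


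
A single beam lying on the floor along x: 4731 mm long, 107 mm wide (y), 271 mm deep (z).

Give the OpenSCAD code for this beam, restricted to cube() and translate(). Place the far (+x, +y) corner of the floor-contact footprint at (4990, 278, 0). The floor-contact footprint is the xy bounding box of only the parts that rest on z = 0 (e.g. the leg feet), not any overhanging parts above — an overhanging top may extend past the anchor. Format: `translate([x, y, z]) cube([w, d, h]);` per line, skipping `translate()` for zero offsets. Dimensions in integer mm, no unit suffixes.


translate([259, 171, 0]) cube([4731, 107, 271]);


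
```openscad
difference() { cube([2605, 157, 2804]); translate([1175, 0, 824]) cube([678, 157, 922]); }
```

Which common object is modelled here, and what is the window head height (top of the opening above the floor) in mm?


A wall with a window opening. The window head height is 1746 mm.

A wall with a rectangular opening subtracted — a window. Sill at z = 824, opening 922 mm tall, so the head is at 824 + 922 = 1746 mm.


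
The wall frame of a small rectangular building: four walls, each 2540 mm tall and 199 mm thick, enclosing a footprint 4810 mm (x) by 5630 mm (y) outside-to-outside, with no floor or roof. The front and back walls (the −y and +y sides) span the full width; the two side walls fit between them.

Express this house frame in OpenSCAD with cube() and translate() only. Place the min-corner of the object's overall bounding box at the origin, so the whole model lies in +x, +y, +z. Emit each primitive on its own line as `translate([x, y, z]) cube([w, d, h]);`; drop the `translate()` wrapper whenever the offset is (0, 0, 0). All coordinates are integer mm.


cube([4810, 199, 2540]);
translate([0, 5431, 0]) cube([4810, 199, 2540]);
translate([0, 199, 0]) cube([199, 5232, 2540]);
translate([4611, 199, 0]) cube([199, 5232, 2540]);


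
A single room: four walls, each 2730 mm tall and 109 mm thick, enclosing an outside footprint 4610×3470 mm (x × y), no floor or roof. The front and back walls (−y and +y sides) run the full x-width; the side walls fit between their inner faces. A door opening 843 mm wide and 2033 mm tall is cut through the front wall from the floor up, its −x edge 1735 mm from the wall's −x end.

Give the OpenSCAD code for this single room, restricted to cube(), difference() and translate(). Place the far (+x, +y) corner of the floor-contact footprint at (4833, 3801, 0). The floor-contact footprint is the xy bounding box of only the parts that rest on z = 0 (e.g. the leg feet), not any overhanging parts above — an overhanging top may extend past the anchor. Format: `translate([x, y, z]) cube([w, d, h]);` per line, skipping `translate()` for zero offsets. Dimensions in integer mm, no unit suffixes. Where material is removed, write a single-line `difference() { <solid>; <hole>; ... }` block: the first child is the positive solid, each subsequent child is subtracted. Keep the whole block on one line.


difference() { translate([223, 331, 0]) cube([4610, 109, 2730]); translate([1958, 331, 0]) cube([843, 109, 2033]); }
translate([223, 3692, 0]) cube([4610, 109, 2730]);
translate([223, 440, 0]) cube([109, 3252, 2730]);
translate([4724, 440, 0]) cube([109, 3252, 2730]);


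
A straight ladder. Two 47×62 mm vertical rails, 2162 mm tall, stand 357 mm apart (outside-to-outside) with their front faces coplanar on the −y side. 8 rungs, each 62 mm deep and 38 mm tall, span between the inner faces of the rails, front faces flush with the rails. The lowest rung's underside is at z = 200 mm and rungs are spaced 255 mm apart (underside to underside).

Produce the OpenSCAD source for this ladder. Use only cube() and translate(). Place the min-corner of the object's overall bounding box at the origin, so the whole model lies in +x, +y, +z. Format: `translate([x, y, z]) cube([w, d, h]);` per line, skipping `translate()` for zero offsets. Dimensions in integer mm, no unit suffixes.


cube([47, 62, 2162]);
translate([310, 0, 0]) cube([47, 62, 2162]);
translate([47, 0, 200]) cube([263, 62, 38]);
translate([47, 0, 455]) cube([263, 62, 38]);
translate([47, 0, 710]) cube([263, 62, 38]);
translate([47, 0, 965]) cube([263, 62, 38]);
translate([47, 0, 1220]) cube([263, 62, 38]);
translate([47, 0, 1475]) cube([263, 62, 38]);
translate([47, 0, 1730]) cube([263, 62, 38]);
translate([47, 0, 1985]) cube([263, 62, 38]);


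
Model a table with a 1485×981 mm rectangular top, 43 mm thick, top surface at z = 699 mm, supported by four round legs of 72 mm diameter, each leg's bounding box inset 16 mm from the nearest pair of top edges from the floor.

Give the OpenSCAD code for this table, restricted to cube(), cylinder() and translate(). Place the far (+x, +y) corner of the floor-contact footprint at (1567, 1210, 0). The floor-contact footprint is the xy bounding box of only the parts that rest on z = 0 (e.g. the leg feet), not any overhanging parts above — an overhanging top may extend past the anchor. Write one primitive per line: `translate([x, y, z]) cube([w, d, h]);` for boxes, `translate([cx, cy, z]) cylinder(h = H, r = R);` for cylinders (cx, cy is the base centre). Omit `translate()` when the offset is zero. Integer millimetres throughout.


translate([98, 245, 656]) cube([1485, 981, 43]);
translate([150, 297, 0]) cylinder(h = 656, r = 36);
translate([1531, 297, 0]) cylinder(h = 656, r = 36);
translate([150, 1174, 0]) cylinder(h = 656, r = 36);
translate([1531, 1174, 0]) cylinder(h = 656, r = 36);


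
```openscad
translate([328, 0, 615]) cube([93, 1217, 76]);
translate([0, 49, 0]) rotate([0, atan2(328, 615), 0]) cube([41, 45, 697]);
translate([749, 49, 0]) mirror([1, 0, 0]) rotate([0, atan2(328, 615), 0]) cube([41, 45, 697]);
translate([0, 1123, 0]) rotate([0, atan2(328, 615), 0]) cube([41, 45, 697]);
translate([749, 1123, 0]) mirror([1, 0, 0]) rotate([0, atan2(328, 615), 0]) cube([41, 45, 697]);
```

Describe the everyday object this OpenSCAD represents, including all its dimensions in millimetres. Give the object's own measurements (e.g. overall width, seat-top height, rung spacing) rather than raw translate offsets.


A sawhorse. A 93×1217×76 mm beam (x, y, z) sits on two A-frame leg pairs. Each pair is two raked legs of 41×45 mm section (45 mm along y) splaying symmetrically in x. Each leg rises 615 mm vertically over 328 mm of horizontal reach and is 697 mm long along its own axis. Every leg's outer bottom edge rests on the floor and its outer top edge meets a bottom edge of the beam — the left legs (tilting toward +x) meet the beam's −x bottom edge, the right legs (their mirror images, tilting toward −x) meet its +x bottom edge — so the leg tops tuck under the beam, the beam's underside is 615 mm above the floor, and the feet are 749 mm apart outside-to-outside with the beam centred between them. The two leg pairs are set in 49 mm from either end of the beam.


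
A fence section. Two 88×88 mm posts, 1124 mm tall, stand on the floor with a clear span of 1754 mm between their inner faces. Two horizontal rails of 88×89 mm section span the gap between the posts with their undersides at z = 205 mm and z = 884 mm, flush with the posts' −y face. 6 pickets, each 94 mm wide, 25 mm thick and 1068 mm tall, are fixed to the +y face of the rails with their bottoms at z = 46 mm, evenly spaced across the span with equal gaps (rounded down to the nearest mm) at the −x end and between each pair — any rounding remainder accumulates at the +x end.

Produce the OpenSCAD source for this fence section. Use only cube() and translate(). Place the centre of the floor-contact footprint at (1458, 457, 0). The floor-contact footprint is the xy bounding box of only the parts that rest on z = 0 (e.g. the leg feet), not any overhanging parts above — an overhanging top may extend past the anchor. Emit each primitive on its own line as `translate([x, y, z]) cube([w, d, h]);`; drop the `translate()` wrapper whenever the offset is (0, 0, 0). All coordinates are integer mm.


translate([493, 413, 0]) cube([88, 88, 1124]);
translate([2335, 413, 0]) cube([88, 88, 1124]);
translate([581, 413, 205]) cube([1754, 88, 89]);
translate([581, 413, 884]) cube([1754, 88, 89]);
translate([751, 501, 46]) cube([94, 25, 1068]);
translate([1015, 501, 46]) cube([94, 25, 1068]);
translate([1279, 501, 46]) cube([94, 25, 1068]);
translate([1543, 501, 46]) cube([94, 25, 1068]);
translate([1807, 501, 46]) cube([94, 25, 1068]);
translate([2071, 501, 46]) cube([94, 25, 1068]);


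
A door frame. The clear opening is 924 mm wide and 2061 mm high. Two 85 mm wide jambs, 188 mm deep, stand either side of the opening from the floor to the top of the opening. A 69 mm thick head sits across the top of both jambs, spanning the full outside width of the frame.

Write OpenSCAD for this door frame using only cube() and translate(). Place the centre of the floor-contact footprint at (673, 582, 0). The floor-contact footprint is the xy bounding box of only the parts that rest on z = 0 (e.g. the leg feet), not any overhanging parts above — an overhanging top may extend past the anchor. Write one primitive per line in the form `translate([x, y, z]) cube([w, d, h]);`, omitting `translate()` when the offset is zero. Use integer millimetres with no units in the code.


translate([126, 488, 0]) cube([85, 188, 2061]);
translate([1135, 488, 0]) cube([85, 188, 2061]);
translate([126, 488, 2061]) cube([1094, 188, 69]);


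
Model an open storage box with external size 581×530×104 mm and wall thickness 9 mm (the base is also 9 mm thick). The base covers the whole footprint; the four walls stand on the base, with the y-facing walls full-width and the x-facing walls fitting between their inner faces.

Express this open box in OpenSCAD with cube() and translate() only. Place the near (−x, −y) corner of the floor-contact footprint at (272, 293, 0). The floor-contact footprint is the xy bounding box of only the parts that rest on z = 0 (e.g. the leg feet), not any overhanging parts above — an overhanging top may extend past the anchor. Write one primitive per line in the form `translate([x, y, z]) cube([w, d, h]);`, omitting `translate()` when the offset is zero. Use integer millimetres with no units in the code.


translate([272, 293, 0]) cube([581, 530, 9]);
translate([272, 293, 9]) cube([581, 9, 95]);
translate([272, 814, 9]) cube([581, 9, 95]);
translate([272, 302, 9]) cube([9, 512, 95]);
translate([844, 302, 9]) cube([9, 512, 95]);


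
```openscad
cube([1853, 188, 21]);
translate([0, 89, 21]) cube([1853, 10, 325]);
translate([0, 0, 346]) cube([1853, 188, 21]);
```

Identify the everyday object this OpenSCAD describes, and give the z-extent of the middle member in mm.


An I-beam. The web height is 325 mm.

Two wide flanges with a thin centred web — an I-beam. Overall 367 mm minus two 21 mm flanges gives a web of 367 − 2·21 = 325 mm.


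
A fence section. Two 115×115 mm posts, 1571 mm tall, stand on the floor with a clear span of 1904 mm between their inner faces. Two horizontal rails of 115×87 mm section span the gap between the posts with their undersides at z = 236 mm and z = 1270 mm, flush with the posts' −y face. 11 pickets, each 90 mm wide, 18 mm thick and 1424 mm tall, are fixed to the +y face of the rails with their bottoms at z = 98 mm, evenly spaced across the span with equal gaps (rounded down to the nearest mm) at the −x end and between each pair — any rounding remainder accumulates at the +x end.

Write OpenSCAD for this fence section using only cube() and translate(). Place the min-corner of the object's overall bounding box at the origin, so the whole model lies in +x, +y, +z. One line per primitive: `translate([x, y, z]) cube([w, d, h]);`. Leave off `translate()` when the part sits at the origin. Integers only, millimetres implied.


cube([115, 115, 1571]);
translate([2019, 0, 0]) cube([115, 115, 1571]);
translate([115, 0, 236]) cube([1904, 115, 87]);
translate([115, 0, 1270]) cube([1904, 115, 87]);
translate([191, 115, 98]) cube([90, 18, 1424]);
translate([357, 115, 98]) cube([90, 18, 1424]);
translate([523, 115, 98]) cube([90, 18, 1424]);
translate([689, 115, 98]) cube([90, 18, 1424]);
translate([855, 115, 98]) cube([90, 18, 1424]);
translate([1021, 115, 98]) cube([90, 18, 1424]);
translate([1187, 115, 98]) cube([90, 18, 1424]);
translate([1353, 115, 98]) cube([90, 18, 1424]);
translate([1519, 115, 98]) cube([90, 18, 1424]);
translate([1685, 115, 98]) cube([90, 18, 1424]);
translate([1851, 115, 98]) cube([90, 18, 1424]);


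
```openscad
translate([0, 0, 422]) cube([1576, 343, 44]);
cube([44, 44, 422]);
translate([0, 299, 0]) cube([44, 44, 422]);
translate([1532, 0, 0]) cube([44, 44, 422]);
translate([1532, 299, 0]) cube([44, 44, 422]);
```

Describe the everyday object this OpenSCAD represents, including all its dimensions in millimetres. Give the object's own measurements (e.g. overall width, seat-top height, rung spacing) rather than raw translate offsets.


A long wooden bench with a 1576 mm (x) × 343 mm (y) seat, 44 mm thick, its top surface 466 mm above the floor. Four 44 mm square legs at the seat corners, flush with the edges, run from z = 0 to the seat underside.


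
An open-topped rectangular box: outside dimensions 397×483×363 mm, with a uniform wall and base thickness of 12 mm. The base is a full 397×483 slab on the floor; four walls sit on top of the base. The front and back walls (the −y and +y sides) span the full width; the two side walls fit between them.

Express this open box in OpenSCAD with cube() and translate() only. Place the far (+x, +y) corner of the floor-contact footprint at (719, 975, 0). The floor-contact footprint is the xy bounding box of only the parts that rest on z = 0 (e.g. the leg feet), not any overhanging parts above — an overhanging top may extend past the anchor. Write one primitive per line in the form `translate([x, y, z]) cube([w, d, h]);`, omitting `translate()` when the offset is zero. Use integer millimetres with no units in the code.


translate([322, 492, 0]) cube([397, 483, 12]);
translate([322, 492, 12]) cube([397, 12, 351]);
translate([322, 963, 12]) cube([397, 12, 351]);
translate([322, 504, 12]) cube([12, 459, 351]);
translate([707, 504, 12]) cube([12, 459, 351]);


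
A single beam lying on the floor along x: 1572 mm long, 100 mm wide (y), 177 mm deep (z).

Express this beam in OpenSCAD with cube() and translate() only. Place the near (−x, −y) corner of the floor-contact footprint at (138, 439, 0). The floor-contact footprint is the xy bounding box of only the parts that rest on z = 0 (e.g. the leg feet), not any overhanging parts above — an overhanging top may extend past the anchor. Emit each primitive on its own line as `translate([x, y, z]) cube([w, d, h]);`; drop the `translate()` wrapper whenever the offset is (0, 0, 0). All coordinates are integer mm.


translate([138, 439, 0]) cube([1572, 100, 177]);


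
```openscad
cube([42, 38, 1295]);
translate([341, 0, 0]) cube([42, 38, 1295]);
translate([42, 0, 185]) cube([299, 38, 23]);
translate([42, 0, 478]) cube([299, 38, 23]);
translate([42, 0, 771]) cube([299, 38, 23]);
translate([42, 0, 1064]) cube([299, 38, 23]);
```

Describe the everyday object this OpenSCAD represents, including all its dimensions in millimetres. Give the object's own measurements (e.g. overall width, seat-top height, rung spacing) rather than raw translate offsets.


A straight ladder. Two 42×38 mm vertical rails, 1295 mm tall, stand 383 mm apart (outside-to-outside) with their front faces coplanar on the −y side. 4 rungs, each 38 mm deep and 23 mm tall, span between the inner faces of the rails, front faces flush with the rails. The lowest rung's underside is at z = 185 mm and rungs are spaced 293 mm apart (underside to underside).


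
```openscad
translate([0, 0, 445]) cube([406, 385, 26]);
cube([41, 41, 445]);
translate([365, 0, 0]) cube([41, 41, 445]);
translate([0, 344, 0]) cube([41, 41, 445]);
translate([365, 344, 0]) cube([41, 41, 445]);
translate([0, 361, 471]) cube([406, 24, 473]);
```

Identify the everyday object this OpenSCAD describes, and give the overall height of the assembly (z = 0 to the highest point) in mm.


A chair. The overall height is 944 mm.

A slab on four corner posts with a tall panel at the back — a chair. The seat slab sits at z = 445 with thickness 26, and the 473 mm backrest starts at the seat top, so the overall height is 445 + 26 + 473 = 944 mm.


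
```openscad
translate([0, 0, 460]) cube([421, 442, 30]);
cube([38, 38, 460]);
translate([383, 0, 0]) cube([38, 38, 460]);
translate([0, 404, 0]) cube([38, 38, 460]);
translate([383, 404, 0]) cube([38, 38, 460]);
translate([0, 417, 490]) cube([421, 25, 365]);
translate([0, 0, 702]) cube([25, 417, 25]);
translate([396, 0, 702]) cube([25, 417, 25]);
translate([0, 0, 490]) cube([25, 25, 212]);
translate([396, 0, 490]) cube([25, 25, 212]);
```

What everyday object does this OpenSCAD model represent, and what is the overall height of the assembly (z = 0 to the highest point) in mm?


A chair. The overall height is 855 mm.

A slab on four corner posts with a tall panel at the back — a chair. The seat slab sits at z = 460 with thickness 30, and the 365 mm backrest starts at the seat top, so the overall height is 460 + 30 + 365 = 855 mm.


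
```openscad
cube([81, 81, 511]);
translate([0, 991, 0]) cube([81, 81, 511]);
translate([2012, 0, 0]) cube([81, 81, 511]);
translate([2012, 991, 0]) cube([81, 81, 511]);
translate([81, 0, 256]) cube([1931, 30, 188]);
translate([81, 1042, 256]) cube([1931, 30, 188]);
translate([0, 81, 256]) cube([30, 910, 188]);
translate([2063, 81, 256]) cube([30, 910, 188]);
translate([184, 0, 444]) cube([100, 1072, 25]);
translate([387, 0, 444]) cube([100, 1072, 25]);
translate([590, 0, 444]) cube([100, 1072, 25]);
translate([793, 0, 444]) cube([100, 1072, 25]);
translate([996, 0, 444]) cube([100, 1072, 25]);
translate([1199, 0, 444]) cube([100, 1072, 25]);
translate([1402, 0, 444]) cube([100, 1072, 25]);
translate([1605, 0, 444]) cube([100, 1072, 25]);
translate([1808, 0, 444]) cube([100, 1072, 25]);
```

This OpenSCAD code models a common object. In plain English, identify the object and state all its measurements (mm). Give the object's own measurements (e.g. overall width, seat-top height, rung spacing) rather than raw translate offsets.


A bed frame 2093 mm long (x) by 1072 mm wide (y). Four 81×81 mm corner posts, 511 mm tall, at the corners of the footprint. Four rails of 30 mm thickness and 188 mm height run between adjacent posts with their undersides at z = 256 mm, their outer faces flush with the outside of the frame (the two x-running rails run between the posts' inner faces; the two y-running rails run between the posts' inner faces). 9 slats, each 100 mm wide (x) and 25 mm thick, lie across the top of the two x-running rails, running the full 1072 mm width of the frame in y; along x they sit between the end posts with a 103 mm gap after the −x posts and between neighbouring slats, leaving 104 mm before the +x posts.


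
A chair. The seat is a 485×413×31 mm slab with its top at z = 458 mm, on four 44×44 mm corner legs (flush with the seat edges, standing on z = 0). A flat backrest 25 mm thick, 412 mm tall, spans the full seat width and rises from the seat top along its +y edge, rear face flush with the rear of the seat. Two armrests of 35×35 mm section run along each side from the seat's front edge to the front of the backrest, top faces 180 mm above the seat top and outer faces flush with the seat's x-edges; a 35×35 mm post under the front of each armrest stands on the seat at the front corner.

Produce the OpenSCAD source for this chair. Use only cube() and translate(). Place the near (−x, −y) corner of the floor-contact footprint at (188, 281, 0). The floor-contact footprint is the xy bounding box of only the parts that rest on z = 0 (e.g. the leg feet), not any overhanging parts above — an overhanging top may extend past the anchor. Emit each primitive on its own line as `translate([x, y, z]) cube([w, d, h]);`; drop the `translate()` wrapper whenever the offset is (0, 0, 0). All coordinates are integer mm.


translate([188, 281, 427]) cube([485, 413, 31]);
translate([188, 281, 0]) cube([44, 44, 427]);
translate([629, 281, 0]) cube([44, 44, 427]);
translate([188, 650, 0]) cube([44, 44, 427]);
translate([629, 650, 0]) cube([44, 44, 427]);
translate([188, 669, 458]) cube([485, 25, 412]);
translate([188, 281, 603]) cube([35, 388, 35]);
translate([638, 281, 603]) cube([35, 388, 35]);
translate([188, 281, 458]) cube([35, 35, 145]);
translate([638, 281, 458]) cube([35, 35, 145]);


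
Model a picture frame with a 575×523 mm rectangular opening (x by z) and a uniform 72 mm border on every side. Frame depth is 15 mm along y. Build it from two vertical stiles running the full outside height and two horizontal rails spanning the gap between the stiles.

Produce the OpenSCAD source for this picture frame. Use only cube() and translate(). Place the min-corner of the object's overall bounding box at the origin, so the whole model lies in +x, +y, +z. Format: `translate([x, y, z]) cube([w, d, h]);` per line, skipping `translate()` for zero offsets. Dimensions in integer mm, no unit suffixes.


cube([72, 15, 667]);
translate([647, 0, 0]) cube([72, 15, 667]);
translate([72, 0, 0]) cube([575, 15, 72]);
translate([72, 0, 595]) cube([575, 15, 72]);


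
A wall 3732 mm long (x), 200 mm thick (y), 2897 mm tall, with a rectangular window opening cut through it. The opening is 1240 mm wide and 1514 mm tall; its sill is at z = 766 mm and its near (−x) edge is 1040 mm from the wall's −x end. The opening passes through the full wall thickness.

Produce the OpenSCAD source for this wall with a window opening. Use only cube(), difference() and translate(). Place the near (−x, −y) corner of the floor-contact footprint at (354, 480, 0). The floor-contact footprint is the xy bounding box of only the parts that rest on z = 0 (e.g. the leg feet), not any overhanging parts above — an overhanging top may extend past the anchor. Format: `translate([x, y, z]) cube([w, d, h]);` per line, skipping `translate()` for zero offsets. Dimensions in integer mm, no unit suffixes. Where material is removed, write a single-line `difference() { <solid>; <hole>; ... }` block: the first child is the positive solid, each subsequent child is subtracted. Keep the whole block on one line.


difference() { translate([354, 480, 0]) cube([3732, 200, 2897]); translate([1394, 480, 766]) cube([1240, 200, 1514]); }


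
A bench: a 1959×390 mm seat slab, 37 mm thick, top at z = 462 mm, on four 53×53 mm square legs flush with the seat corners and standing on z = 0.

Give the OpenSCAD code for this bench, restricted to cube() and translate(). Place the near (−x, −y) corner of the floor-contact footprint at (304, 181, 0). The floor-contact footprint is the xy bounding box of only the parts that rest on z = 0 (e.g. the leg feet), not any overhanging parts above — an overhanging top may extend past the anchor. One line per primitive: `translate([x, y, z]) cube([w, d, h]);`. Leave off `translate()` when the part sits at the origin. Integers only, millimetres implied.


translate([304, 181, 425]) cube([1959, 390, 37]);
translate([304, 181, 0]) cube([53, 53, 425]);
translate([304, 518, 0]) cube([53, 53, 425]);
translate([2210, 181, 0]) cube([53, 53, 425]);
translate([2210, 518, 0]) cube([53, 53, 425]);


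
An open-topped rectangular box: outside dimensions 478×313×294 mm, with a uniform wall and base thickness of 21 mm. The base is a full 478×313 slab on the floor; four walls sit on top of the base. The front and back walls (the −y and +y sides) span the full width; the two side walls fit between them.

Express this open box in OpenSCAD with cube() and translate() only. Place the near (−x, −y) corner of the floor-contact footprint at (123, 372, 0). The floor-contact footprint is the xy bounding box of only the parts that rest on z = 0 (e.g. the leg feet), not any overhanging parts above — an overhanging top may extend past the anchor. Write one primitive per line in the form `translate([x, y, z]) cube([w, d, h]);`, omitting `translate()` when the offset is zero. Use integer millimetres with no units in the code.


translate([123, 372, 0]) cube([478, 313, 21]);
translate([123, 372, 21]) cube([478, 21, 273]);
translate([123, 664, 21]) cube([478, 21, 273]);
translate([123, 393, 21]) cube([21, 271, 273]);
translate([580, 393, 21]) cube([21, 271, 273]);


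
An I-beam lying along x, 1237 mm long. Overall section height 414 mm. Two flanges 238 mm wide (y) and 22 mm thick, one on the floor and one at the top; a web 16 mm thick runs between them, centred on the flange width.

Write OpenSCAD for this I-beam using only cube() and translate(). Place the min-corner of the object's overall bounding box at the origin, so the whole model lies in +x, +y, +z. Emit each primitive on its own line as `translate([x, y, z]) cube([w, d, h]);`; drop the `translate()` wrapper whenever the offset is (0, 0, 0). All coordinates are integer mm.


cube([1237, 238, 22]);
translate([0, 111, 22]) cube([1237, 16, 370]);
translate([0, 0, 392]) cube([1237, 238, 22]);


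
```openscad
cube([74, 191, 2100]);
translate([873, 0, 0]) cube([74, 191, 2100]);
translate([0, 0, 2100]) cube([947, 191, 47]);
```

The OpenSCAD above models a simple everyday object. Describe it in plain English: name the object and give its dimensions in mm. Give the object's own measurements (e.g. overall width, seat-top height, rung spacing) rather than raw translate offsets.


A door frame. The clear opening is 799 mm wide and 2100 mm high. Two 74 mm wide jambs, 191 mm deep, stand either side of the opening from the floor to the top of the opening. A 47 mm thick head sits across the top of both jambs, spanning the full outside width of the frame.


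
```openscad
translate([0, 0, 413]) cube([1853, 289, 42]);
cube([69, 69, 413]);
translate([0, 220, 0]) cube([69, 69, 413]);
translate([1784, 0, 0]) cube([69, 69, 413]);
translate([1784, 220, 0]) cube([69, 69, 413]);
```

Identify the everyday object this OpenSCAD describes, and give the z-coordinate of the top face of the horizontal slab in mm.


A bench. The seat-top height is 455 mm.

A long slab on four corner posts — a bench. The slab sits at z = 413 with thickness 42, so the top is 413 + 42 = 455 mm.


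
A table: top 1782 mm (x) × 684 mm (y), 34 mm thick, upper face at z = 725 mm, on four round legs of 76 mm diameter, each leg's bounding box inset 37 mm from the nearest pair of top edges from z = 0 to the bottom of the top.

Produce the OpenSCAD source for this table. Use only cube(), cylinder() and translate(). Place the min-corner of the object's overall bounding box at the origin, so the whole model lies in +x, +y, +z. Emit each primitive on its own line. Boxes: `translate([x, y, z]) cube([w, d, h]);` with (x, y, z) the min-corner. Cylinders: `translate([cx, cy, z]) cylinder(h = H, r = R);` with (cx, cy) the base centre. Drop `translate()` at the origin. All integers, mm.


translate([0, 0, 691]) cube([1782, 684, 34]);
translate([75, 75, 0]) cylinder(h = 691, r = 38);
translate([1707, 75, 0]) cylinder(h = 691, r = 38);
translate([75, 609, 0]) cylinder(h = 691, r = 38);
translate([1707, 609, 0]) cylinder(h = 691, r = 38);


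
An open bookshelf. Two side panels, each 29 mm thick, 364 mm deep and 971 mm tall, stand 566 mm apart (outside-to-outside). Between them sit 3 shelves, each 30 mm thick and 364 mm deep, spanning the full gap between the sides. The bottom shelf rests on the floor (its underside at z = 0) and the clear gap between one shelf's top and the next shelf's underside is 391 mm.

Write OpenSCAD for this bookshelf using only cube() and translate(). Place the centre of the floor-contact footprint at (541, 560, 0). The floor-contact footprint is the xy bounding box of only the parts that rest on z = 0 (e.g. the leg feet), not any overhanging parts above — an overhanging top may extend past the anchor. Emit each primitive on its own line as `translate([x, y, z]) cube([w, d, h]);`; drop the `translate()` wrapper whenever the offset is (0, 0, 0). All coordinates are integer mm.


translate([258, 378, 0]) cube([29, 364, 971]);
translate([795, 378, 0]) cube([29, 364, 971]);
translate([287, 378, 0]) cube([508, 364, 30]);
translate([287, 378, 421]) cube([508, 364, 30]);
translate([287, 378, 842]) cube([508, 364, 30]);


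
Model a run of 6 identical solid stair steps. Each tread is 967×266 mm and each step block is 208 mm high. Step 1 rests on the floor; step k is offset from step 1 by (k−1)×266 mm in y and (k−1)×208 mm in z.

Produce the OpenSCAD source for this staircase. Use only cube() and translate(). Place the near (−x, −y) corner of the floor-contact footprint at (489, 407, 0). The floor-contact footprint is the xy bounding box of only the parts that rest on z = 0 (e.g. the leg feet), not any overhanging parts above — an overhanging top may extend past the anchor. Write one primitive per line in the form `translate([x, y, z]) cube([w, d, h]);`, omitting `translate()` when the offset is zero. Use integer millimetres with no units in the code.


translate([489, 407, 0]) cube([967, 266, 208]);
translate([489, 673, 208]) cube([967, 266, 208]);
translate([489, 939, 416]) cube([967, 266, 208]);
translate([489, 1205, 624]) cube([967, 266, 208]);
translate([489, 1471, 832]) cube([967, 266, 208]);
translate([489, 1737, 1040]) cube([967, 266, 208]);


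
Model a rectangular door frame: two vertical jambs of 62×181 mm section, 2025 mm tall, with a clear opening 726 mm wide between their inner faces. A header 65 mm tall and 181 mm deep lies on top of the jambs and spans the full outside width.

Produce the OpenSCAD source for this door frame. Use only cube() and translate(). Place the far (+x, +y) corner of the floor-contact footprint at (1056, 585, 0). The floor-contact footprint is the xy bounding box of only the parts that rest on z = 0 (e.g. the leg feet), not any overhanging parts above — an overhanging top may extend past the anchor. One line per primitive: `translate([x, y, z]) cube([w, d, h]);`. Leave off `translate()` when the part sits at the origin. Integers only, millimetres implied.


translate([206, 404, 0]) cube([62, 181, 2025]);
translate([994, 404, 0]) cube([62, 181, 2025]);
translate([206, 404, 2025]) cube([850, 181, 65]);


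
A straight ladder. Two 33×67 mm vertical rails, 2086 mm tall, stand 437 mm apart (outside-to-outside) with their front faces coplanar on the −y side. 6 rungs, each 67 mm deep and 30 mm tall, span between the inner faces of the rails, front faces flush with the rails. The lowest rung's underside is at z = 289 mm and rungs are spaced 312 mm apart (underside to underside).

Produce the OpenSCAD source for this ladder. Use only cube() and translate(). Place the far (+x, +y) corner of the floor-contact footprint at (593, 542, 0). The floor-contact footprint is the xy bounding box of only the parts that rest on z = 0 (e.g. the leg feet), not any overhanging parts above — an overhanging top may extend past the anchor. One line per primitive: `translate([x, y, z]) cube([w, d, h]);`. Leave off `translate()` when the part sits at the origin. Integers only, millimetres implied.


translate([156, 475, 0]) cube([33, 67, 2086]);
translate([560, 475, 0]) cube([33, 67, 2086]);
translate([189, 475, 289]) cube([371, 67, 30]);
translate([189, 475, 601]) cube([371, 67, 30]);
translate([189, 475, 913]) cube([371, 67, 30]);
translate([189, 475, 1225]) cube([371, 67, 30]);
translate([189, 475, 1537]) cube([371, 67, 30]);
translate([189, 475, 1849]) cube([371, 67, 30]);


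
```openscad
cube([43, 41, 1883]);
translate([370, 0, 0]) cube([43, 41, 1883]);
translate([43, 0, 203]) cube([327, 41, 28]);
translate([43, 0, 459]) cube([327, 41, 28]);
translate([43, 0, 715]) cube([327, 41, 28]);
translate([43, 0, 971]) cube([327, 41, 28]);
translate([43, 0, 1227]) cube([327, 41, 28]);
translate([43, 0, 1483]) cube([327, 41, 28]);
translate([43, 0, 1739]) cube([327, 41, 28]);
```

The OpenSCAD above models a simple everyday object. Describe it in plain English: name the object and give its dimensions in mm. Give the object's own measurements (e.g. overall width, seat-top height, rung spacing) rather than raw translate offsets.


A straight ladder. Two 43×41 mm vertical rails, 1883 mm tall, stand 413 mm apart (outside-to-outside) with their front faces coplanar on the −y side. 7 rungs, each 41 mm deep and 28 mm tall, span between the inner faces of the rails, front faces flush with the rails. The lowest rung's underside is at z = 203 mm and rungs are spaced 256 mm apart (underside to underside).
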